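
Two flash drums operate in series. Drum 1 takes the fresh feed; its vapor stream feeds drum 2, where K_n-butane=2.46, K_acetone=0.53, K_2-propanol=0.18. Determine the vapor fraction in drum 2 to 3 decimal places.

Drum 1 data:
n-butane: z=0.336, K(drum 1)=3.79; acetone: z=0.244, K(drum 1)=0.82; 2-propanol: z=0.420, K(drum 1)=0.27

V/F (drum 2) = 0.708

Drum 1:
Material balance + equilibrium reduce to Σ zᵢ(Kᵢ−1)/(1+ψ₁(Kᵢ−1)) = 0.
g(0) = ΣzᵢKᵢ − 1 = 0.587 and g(1) = 1 − Σzᵢ/Kᵢ = -0.942, so a root lies in (0, 1).
Newton iteration, ψ₁⁰ = 0.31:
  ψ₁ = 0.310: g = 0.0599, g' = -1.135 → ψ₁ = 0.363
  ψ₁ = 0.363: g = 0.0019, g' = -1.069 → ψ₁ = 0.365
Converged at ψ₁ = 0.365.
Drum-1 compositions:
  n-butane: x = 0.167, y = 0.631
  acetone: x = 0.261, y = 0.214
  2-propanol: x = 0.572, y = 0.155
Drum-2 feed = drum-1 vapor: z₂ = (0.6314, 0.2141, 0.1545).
Drum 2:
Let ψ₂ = V/F and solve Σ zᵢ(Kᵢ−1)/(1+ψ₂(Kᵢ−1)) = 0.
Check two-phase: ΣzᵢKᵢ = 1.694 > 1 and Σzᵢ/Kᵢ = 1.519 > 1, so g(0) = 0.694 > 0 and g(1) = -0.519 < 0.
Newton iteration, ψ₂⁰ = 0.5:
  ψ₂ = 0.500: g = 0.1865, g' = -0.829 → ψ₂ = 0.725
  ψ₂ = 0.725: g = -0.0173, g' = -1.058 → ψ₂ = 0.709
  ψ₂ = 0.709: g = -0.0003, g' = -1.023 → ψ₂ = 0.708
Converged at ψ₂ = 0.708.
  n-butane: x = 0.310, y = 0.764
  acetone: x = 0.321, y = 0.170
  2-propanol: x = 0.369, y = 0.066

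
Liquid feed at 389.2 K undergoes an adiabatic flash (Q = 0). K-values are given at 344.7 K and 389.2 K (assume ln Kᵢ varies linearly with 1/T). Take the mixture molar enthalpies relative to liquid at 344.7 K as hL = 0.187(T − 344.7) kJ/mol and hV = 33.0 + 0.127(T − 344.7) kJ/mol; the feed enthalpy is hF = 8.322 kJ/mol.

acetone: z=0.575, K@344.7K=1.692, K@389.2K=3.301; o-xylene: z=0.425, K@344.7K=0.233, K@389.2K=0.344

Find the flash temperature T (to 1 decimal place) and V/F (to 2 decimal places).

T = 348.6 K, V/F = 0.23

Adiabatic flash: solve Rachford–Rice at each trial T, then check hF = ψ·hV(T) + (1−ψ)·hL(T).
  T = 344.7 K: K = (1.692, 0.233), RR gives ψ = 0.136, H_out = 4.472 kJ/mol
  T = 389.2 K: K = (3.301, 0.344), RR gives ψ = 0.692, H_out = 29.304 kJ/mol
  T = 366.9 K: K = (2.410, 0.286), RR gives ψ = 0.504, H_out = 20.121 kJ/mol
  T = 355.8 K: K = (2.030, 0.259), RR gives ψ = 0.364, H_out = 13.835 kJ/mol
  T = 350.2 K: K = (1.855, 0.246), RR gives ψ = 0.265, H_out = 9.691 kJ/mol
  T = 347.4 K: K = (1.771, 0.239), RR gives ψ = 0.204, H_out = 7.215 kJ/mol
  T = 348.8 K: K = (1.812, 0.243), RR gives ψ = 0.236, H_out = 8.494 kJ/mol
Linear interpolation between T = 347.4 (H_out = 7.215) and T = 348.8 (H_out = 8.494) on hF = 8.322 gives T ≈ 348.6 K, at which ψ = 0.23.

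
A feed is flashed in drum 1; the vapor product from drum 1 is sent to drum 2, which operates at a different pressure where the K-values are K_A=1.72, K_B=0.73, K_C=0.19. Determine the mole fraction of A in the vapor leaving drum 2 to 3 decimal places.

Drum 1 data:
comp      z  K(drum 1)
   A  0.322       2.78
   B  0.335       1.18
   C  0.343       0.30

Drum 1:
Rachford–Rice: g(ψ₁) = Σ zᵢ(Kᵢ−1)/(1+ψ₁(Kᵢ−1)) = 0.
Check two-phase: ΣzᵢKᵢ = 1.393 > 1 and Σzᵢ/Kᵢ = 1.543 > 1, so g(0) = 0.393 > 0 and g(1) = -0.543 < 0.
Newton–Raphson from ψ₁ = 0.66:
  ψ₁ = 0.660: g = -0.1288, g' = -0.805 → ψ₁ = 0.500
  ψ₁ = 0.500: g = -0.0108, g' = -0.693 → ψ₁ = 0.484
Converged at ψ₁ = 0.484.
Drum-1 compositions:
  A: x = 0.173, y = 0.481
  B: x = 0.308, y = 0.364
  C: x = 0.519, y = 0.156
Drum-2 feed = drum-1 vapor: z₂ = (0.4807, 0.3636, 0.1557).
Drum 2:
Rachford–Rice: g(ψ₂) = Σ zᵢ(Kᵢ−1)/(1+ψ₂(Kᵢ−1)) = 0.
Check two-phase: ΣzᵢKᵢ = 1.122 > 1 and Σzᵢ/Kᵢ = 1.597 > 1, so g(0) = 0.122 > 0 and g(1) = -0.597 < 0.
Newton iteration, ψ₂⁰ = 0.47:
  ψ₂ = 0.470: g = -0.0575, g' = -0.440 → ψ₂ = 0.339
  ψ₂ = 0.339: g = -0.0039, g' = -0.387 → ψ₂ = 0.329
Converged at ψ₂ = 0.329.
  A: x = 0.389, y = 0.668
  B: x = 0.399, y = 0.291
  C: x = 0.212, y = 0.040

y_A (drum 2) = 0.668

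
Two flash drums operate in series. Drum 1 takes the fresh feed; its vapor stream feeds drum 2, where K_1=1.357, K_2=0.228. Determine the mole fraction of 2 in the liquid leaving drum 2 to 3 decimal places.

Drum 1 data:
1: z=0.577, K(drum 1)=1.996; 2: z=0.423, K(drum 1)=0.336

Drum 1:
Rachford–Rice: g(ψ₁) = Σ zᵢ(Kᵢ−1)/(1+ψ₁(Kᵢ−1)) = 0.
Check two-phase: ΣzᵢKᵢ = 1.294 > 1 and Σzᵢ/Kᵢ = 1.548 > 1, so g(0) = 0.294 > 0 and g(1) = -0.548 < 0.
Newton–Raphson from ψ₁ = 0.5:
  ψ₁ = 0.500: g = -0.0368, g' = -0.673 → ψ₁ = 0.445
  ψ₁ = 0.445: g = -0.0007, g' = -0.651 → ψ₁ = 0.444
Converged at ψ₁ = 0.444.
Drum-1 compositions:
  1: x = 0.400, y = 0.798
  2: x = 0.600, y = 0.202
Drum-2 feed = drum-1 vapor: z₂ = (0.7984, 0.2016).
Drum 2:
Material balance + equilibrium reduce to Σ zᵢ(Kᵢ−1)/(1+ψ₂(Kᵢ−1)) = 0.
Feasibility: ΣzᵢKᵢ = 1.129, Σzᵢ/Kᵢ = 1.473 — both > 1, two phases present.
Binary case is linear: z₁(K₁−1)(1+ψ₂(K₂−1)) + z₂(K₂−1)(1+ψ₂(K₁−1)) = 0
⇒ ψ₂ = [z₁(K₁−1)+z₂(K₂−1)] / [−(K₁−1)(K₂−1)] = 0.1294/0.2756 = 0.469
  1: x = 0.684, y = 0.928
  2: x = 0.316, y = 0.072

x_2 (drum 2) = 0.316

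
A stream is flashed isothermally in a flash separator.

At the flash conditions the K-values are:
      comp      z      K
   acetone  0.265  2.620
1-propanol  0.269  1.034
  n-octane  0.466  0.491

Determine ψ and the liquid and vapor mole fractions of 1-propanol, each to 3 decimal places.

ψ = 0.338, x_1-propanol = 0.266, y_1-propanol = 0.275

Iterate (Newton) starting at ψ = 0.41:
  ψ = 0.410: g = -0.0328, g' = -0.444 → ψ = 0.336
  ψ = 0.336: g = 0.0008, g' = -0.468 → ψ = 0.338
Converged at ψ = 0.338.
Compositions from xᵢ = zᵢ/(1+ψ(Kᵢ−1)), yᵢ = Kᵢxᵢ:
  acetone: x = 0.171, y = 0.449
  1-propanol: x = 0.266, y = 0.275
  n-octane: x = 0.563, y = 0.276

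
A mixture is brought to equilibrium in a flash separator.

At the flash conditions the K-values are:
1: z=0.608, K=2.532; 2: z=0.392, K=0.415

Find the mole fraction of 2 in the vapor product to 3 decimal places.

Rachford–Rice: g(β) = Σ zᵢ(Kᵢ−1)/(1+β(Kᵢ−1)) = 0.
Feasibility: ΣzᵢKᵢ = 1.702, Σzᵢ/Kᵢ = 1.185 — both > 1, two phases present.
Binary case is linear: z₁(K₁−1)(1+β(K₂−1)) + z₂(K₂−1)(1+β(K₁−1)) = 0
⇒ β = [z₁(K₁−1)+z₂(K₂−1)] / [−(K₁−1)(K₂−1)] = 0.7021/0.8962 = 0.783
Compositions from xᵢ = zᵢ/(1+β(Kᵢ−1)), yᵢ = Kᵢxᵢ:
  1: x = 0.276, y = 0.700
  2: x = 0.724, y = 0.300

y_2 = 0.300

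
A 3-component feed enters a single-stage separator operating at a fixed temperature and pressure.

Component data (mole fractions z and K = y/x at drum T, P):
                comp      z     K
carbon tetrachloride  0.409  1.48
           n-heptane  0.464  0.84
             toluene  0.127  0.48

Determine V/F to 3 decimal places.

V/F = 0.415

Newton iteration, V/F⁰ = 0.5:
  V/F = 0.500: g = -0.0116, g' = -0.138 → V/F = 0.416
  V/F = 0.416: g = -0.0001, g' = -0.135 → V/F = 0.415
Converged at V/F = 0.415.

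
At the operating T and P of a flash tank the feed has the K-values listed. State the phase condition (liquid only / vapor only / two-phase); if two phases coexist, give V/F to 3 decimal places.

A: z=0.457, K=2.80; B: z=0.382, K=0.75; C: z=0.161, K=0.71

ΣzᵢKᵢ = 1.680; Σzᵢ/Kᵢ = 0.899.
Since Σzᵢ/Kᵢ < 1 the mixture is above its dew point — single vapor phase.

vapor only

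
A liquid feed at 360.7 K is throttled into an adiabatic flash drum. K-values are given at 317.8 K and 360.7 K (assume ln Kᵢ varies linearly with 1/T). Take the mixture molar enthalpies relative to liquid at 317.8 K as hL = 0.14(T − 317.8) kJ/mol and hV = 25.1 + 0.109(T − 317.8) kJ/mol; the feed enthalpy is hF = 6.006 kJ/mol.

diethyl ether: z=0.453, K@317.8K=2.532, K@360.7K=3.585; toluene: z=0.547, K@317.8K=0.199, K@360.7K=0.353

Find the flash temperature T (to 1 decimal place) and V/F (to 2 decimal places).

Adiabatic flash: solve Rachford–Rice at each trial T, then check hF = ψ·hV(T) + (1−ψ)·hL(T).
  T = 317.8 K: K = (2.532, 0.199), RR gives ψ = 0.208, H_out = 5.233 kJ/mol
  T = 360.7 K: K = (3.585, 0.353), RR gives ψ = 0.489, H_out = 17.619 kJ/mol
  T = 339.2 K: K = (3.045, 0.270), RR gives ψ = 0.353, H_out = 11.617 kJ/mol
  T = 328.5 K: K = (2.785, 0.233), RR gives ψ = 0.284, H_out = 8.533 kJ/mol
  T = 323.1 K: K = (2.656, 0.215), RR gives ψ = 0.247, H_out = 6.904 kJ/mol
  T = 320.5 K: K = (2.595, 0.207), RR gives ψ = 0.229, H_out = 6.094 kJ/mol
  T = 319.1 K: K = (2.562, 0.203), RR gives ψ = 0.218, H_out = 5.651 kJ/mol
Linear interpolation between T = 319.1 (H_out = 5.651) and T = 320.5 (H_out = 6.094) on hF = 6.006 gives T ≈ 320.2 K, at which ψ = 0.23.

T = 320.2 K, V/F = 0.23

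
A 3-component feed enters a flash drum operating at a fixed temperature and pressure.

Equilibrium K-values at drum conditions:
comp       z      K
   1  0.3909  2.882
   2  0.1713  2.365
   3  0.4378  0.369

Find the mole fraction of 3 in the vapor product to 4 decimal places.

Material balance + equilibrium reduce to Σ zᵢ(Kᵢ−1)/(1+ψ(Kᵢ−1)) = 0.
Feasibility: ΣzᵢKᵢ = 1.6932, Σzᵢ/Kᵢ = 1.3945 — both > 1, two phases present.
Newton–Raphson from ψ = 0.5:
  ψ = 0.5000: g = 0.11441, g' = -0.8523 → ψ = 0.6342
  ψ = 0.6342: g = 0.00012, g' = -0.8640 → ψ = 0.6344
Converged at ψ = 0.6344.
Compositions from xᵢ = zᵢ/(1+ψ(Kᵢ−1)), yᵢ = Kᵢxᵢ:
  1: x = 0.1782, y = 0.5135
  2: x = 0.0918, y = 0.2171
  3: x = 0.7300, y = 0.2694

y_3 = 0.2694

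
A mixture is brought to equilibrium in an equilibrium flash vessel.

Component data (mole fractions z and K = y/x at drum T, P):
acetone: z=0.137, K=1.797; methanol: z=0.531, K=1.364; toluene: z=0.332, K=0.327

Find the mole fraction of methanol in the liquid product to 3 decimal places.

x_methanol = 0.487

Material balance + equilibrium reduce to Σ zᵢ(Kᵢ−1)/(1+V/F(Kᵢ−1)) = 0.
Check two-phase: ΣzᵢKᵢ = 1.079 > 1 and Σzᵢ/Kᵢ = 1.481 > 1, so g(0) = 0.079 > 0 and g(1) = -0.481 < 0.
Newton–Raphson from V/F = 0.61:
  V/F = 0.610: g = -0.1474, g' = -0.519 → V/F = 0.326
  V/F = 0.326: g = -0.0268, g' = -0.358 → V/F = 0.251
  V/F = 0.251: g = -0.0008, g' = -0.337 → V/F = 0.249
Converged at V/F = 0.249.
Compositions from xᵢ = zᵢ/(1+V/F(Kᵢ−1)), yᵢ = Kᵢxᵢ:
  acetone: x = 0.114, y = 0.205
  methanol: x = 0.487, y = 0.664
  toluene: x = 0.399, y = 0.130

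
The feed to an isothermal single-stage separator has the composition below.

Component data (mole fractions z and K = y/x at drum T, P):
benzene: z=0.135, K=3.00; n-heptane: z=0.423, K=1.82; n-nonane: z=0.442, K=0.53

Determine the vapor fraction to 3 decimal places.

Iterate (Newton) starting at ψ = 0.58:
  ψ = 0.580: g = 0.0745, g' = -0.431 → ψ = 0.753
  ψ = 0.753: g = 0.0007, g' = -0.429 → ψ = 0.755
Converged at ψ = 0.755.

ψ = 0.755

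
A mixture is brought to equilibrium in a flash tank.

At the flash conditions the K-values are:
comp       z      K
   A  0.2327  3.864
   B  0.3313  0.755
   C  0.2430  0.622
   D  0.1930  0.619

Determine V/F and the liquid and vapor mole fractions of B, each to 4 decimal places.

Rachford–Rice: g(V/F) = Σ zᵢ(Kᵢ−1)/(1+V/F(Kᵢ−1)) = 0.
Feasibility: ΣzᵢKᵢ = 1.4199, Σzᵢ/Kᵢ = 1.2015 — both > 1, two phases present.
Newton iteration, V/F⁰ = 0.41:
  V/F = 0.4100: g = 0.02044, g' = -0.5163 → V/F = 0.4496
  V/F = 0.4496: g = 0.00072, g' = -0.4810 → V/F = 0.4511
Converged at V/F = 0.4511.
Compositions from xᵢ = zᵢ/(1+V/F(Kᵢ−1)), yᵢ = Kᵢxᵢ:
  A: x = 0.1015, y = 0.3923
  B: x = 0.3725, y = 0.2812
  C: x = 0.2930, y = 0.1822
  D: x = 0.2331, y = 0.1443

V/F = 0.4511, x_B = 0.3725, y_B = 0.2812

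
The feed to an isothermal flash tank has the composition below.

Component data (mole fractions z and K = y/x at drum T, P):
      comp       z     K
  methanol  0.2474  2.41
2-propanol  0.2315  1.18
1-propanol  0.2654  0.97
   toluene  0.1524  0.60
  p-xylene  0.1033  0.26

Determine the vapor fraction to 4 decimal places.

ψ = 0.6021

Newton–Raphson from ψ = 0.43:
  ψ = 0.4300: g = 0.06204, g' = -0.3546 → ψ = 0.6050
  ψ = 0.6050: g = -0.00109, g' = -0.3775 → ψ = 0.6021
Converged at ψ = 0.6021.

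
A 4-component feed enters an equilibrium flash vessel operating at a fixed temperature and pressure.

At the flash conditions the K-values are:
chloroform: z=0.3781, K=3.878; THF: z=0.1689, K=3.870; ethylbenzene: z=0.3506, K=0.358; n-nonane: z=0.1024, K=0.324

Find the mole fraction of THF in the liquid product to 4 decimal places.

Rachford–Rice: g(V/F) = Σ zᵢ(Kᵢ−1)/(1+V/F(Kᵢ−1)) = 0.
Check two-phase: ΣzᵢKᵢ = 2.2786 > 1 and Σzᵢ/Kᵢ = 1.4365 > 1, so g(0) = 1.2786 > 0 and g(1) = -0.4365 < 0.
Newton–Raphson from V/F = 0.65:
  V/F = 0.6500: g = 0.03847, g' = -1.1239 → V/F = 0.6842
  V/F = 0.6842: g = -0.00017, g' = -1.1352 → V/F = 0.6841
Converged at V/F = 0.6841.
Compositions from xᵢ = zᵢ/(1+V/F(Kᵢ−1)), yᵢ = Kᵢxᵢ:
  chloroform: x = 0.1274, y = 0.4939
  THF: x = 0.0570, y = 0.2206
  ethylbenzene: x = 0.6252, y = 0.2238
  n-nonane: x = 0.1905, y = 0.0617

x_THF = 0.0570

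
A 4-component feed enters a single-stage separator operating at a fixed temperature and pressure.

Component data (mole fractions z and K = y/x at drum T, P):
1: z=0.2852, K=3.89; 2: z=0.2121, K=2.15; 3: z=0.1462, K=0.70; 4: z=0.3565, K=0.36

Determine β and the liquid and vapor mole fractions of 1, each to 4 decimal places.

β = 0.6267, x_1 = 0.1015, y_1 = 0.3947

Let β = V/F and solve Σ zᵢ(Kᵢ−1)/(1+β(Kᵢ−1)) = 0.
g(0) = ΣzᵢKᵢ − 1 = 0.7961 and g(1) = 1 − Σzᵢ/Kᵢ = -0.3711, so a root lies in (0, 1).
Newton iteration, β⁰ = 0.38:
  β = 0.3800: g = 0.21158, g' = -0.9486 → β = 0.6030
  β = 0.6030: g = 0.01943, g' = -0.8213 → β = 0.6267
Converged at β = 0.6267.
Compositions from xᵢ = zᵢ/(1+β(Kᵢ−1)), yᵢ = Kᵢxᵢ:
  1: x = 0.1015, y = 0.3947
  2: x = 0.1233, y = 0.2650
  3: x = 0.1800, y = 0.1260
  4: x = 0.5952, y = 0.2143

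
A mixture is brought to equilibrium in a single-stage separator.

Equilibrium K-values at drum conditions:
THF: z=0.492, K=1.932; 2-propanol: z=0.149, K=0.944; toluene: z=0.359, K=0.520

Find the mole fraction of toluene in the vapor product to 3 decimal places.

y_toluene = 0.287

Material balance + equilibrium reduce to Σ zᵢ(Kᵢ−1)/(1+ψ(Kᵢ−1)) = 0.
Feasibility: ΣzᵢKᵢ = 1.278, Σzᵢ/Kᵢ = 1.103 — both > 1, two phases present.
Newton iteration, ψ⁰ = 0.5:
  ψ = 0.500: g = 0.0775, g' = -0.343 → ψ = 0.726
  ψ = 0.726: g = 0.0003, g' = -0.347 → ψ = 0.727
Converged at ψ = 0.727.
Compositions from xᵢ = zᵢ/(1+ψ(Kᵢ−1)), yᵢ = Kᵢxᵢ:
  THF: x = 0.293, y = 0.567
  2-propanol: x = 0.155, y = 0.147
  toluene: x = 0.551, y = 0.287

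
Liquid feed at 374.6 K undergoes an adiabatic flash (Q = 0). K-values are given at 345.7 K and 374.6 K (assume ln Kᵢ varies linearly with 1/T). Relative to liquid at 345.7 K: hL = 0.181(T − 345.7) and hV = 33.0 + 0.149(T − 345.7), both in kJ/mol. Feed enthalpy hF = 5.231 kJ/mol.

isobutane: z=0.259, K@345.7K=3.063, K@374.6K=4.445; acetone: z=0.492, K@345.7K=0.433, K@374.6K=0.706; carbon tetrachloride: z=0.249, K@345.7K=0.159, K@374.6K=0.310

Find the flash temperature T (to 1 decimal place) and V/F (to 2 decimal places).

T = 353.4 K, V/F = 0.12

Adiabatic flash: solve Rachford–Rice at each trial T, then check hF = ψ·hV(T) + (1−ψ)·hL(T).
  T = 345.7 K: K = (3.063, 0.433, 0.159), RR gives ψ = 0.033, H_out = 1.104 kJ/mol
  T = 374.6 K: K = (4.445, 0.706, 0.310), RR gives ψ = 0.369, H_out = 17.071 kJ/mol
  T = 360.1 K: K = (3.715, 0.558, 0.225), RR gives ψ = 0.190, H_out = 8.790 kJ/mol
  T = 352.9 K: K = (3.380, 0.493, 0.190), RR gives ψ = 0.112, H_out = 4.978 kJ/mol
  T = 356.5 K: K = (3.545, 0.525, 0.207), RR gives ψ = 0.151, H_out = 6.881 kJ/mol
  T = 354.7 K: K = (3.462, 0.509, 0.198), RR gives ψ = 0.131, H_out = 5.930 kJ/mol
Linear interpolation between T = 352.9 (H_out = 4.978) and T = 354.7 (H_out = 5.930) on hF = 5.231 gives T ≈ 353.4 K, at which ψ = 0.12.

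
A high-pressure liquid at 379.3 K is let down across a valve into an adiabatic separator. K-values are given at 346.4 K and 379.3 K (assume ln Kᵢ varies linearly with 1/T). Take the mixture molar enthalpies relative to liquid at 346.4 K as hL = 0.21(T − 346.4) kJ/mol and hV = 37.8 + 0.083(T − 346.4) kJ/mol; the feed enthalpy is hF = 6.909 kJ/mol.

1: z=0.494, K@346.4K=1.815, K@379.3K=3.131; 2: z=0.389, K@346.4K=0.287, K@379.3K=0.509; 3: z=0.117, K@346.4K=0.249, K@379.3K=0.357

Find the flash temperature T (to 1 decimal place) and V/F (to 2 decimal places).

Adiabatic flash: solve Rachford–Rice at each trial T, then check hF = ψ·hV(T) + (1−ψ)·hL(T).
  T = 346.4 K: K = (1.815, 0.287, 0.249), RR gives ψ = 0.064, H_out = 2.402 kJ/mol
  T = 379.3 K: K = (3.131, 0.509, 0.357), RR gives ψ = 0.693, H_out = 30.201 kJ/mol
  T = 362.9 K: K = (2.415, 0.388, 0.301), RR gives ψ = 0.423, H_out = 18.552 kJ/mol
  T = 354.6 K: K = (2.099, 0.334, 0.274), RR gives ψ = 0.266, H_out = 11.510 kJ/mol
  T = 350.5 K: K = (1.953, 0.310, 0.261), RR gives ψ = 0.174, H_out = 7.338 kJ/mol
  T = 348.4 K: K = (1.882, 0.298, 0.255), RR gives ψ = 0.120, H_out = 4.926 kJ/mol
Linear interpolation between T = 348.4 (H_out = 4.926) and T = 350.5 (H_out = 7.338) on hF = 6.909 gives T ≈ 350.1 K, at which ψ = 0.16.

T = 350.1 K, V/F = 0.16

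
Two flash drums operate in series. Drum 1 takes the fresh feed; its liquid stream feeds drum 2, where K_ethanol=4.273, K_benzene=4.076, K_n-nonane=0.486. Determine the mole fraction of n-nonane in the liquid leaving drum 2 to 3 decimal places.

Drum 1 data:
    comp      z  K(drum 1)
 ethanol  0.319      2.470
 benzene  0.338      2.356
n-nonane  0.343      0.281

Drum 1:
Newton–Raphson from ψ₁ = 0.5:
  ψ₁ = 0.500: g = 0.1584, g' = -0.882 → ψ₁ = 0.680
  ψ₁ = 0.680: g = -0.0091, g' = -1.019 → ψ₁ = 0.671
Converged at ψ₁ = 0.671.
Drum-1 compositions:
  ethanol: x = 0.161, y = 0.397
  benzene: x = 0.177, y = 0.417
  n-nonane: x = 0.662, y = 0.186
Drum-2 feed = drum-1 liquid: z₂ = (0.1606, 0.1770, 0.6623).
Drum 2:
Material balance + equilibrium reduce to Σ zᵢ(Kᵢ−1)/(1+ψ₂(Kᵢ−1)) = 0.
Feasibility: ΣzᵢKᵢ = 1.730, Σzᵢ/Kᵢ = 1.444 — both > 1, two phases present.
Newton iteration, ψ₂⁰ = 0.41:
  ψ₂ = 0.410: g = 0.0340, g' = -0.922 → ψ₂ = 0.447
  ψ₂ = 0.447: g = 0.0009, g' = -0.876 → ψ₂ = 0.448
Converged at ψ₂ = 0.448.
  ethanol: x = 0.065, y = 0.278
  benzene: x = 0.074, y = 0.303
  n-nonane: x = 0.860, y = 0.418

x_n-nonane (drum 2) = 0.860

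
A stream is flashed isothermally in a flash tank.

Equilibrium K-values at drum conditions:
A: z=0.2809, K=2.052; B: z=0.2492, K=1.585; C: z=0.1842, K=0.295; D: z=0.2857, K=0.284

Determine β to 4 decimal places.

Newton iteration, β⁰ = 0.5:
  β = 0.5000: g = -0.21275, g' = -0.7583 → β = 0.2194
  β = 0.2194: g = -0.02703, g' = -0.6065 → β = 0.1749
  β = 0.1749: g = -0.00011, g' = -0.6025 → β = 0.1747
Converged at β = 0.1747.

β = 0.1747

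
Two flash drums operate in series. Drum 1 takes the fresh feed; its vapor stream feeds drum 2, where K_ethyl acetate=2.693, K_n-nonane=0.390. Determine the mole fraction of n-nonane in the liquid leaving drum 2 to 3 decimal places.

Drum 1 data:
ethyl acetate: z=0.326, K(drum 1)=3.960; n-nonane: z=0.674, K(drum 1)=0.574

Drum 1:
Binary case is linear: z₁(K₁−1)(1+ψ₁(K₂−1)) + z₂(K₂−1)(1+ψ₁(K₁−1)) = 0
⇒ ψ₁ = [z₁(K₁−1)+z₂(K₂−1)] / [−(K₁−1)(K₂−1)] = 0.6778/1.2610 = 0.538
Drum-1 compositions:
  ethyl acetate: x = 0.126, y = 0.498
  n-nonane: x = 0.874, y = 0.502
Drum-2 feed = drum-1 vapor: z₂ = (0.4982, 0.5018).
Drum 2:
Material balance + equilibrium reduce to Σ zᵢ(Kᵢ−1)/(1+ψ₂(Kᵢ−1)) = 0.
Feasibility: ΣzᵢKᵢ = 1.537, Σzᵢ/Kᵢ = 1.472 — both > 1, two phases present.
Binary case is linear: z₁(K₁−1)(1+ψ₂(K₂−1)) + z₂(K₂−1)(1+ψ₂(K₁−1)) = 0
⇒ ψ₂ = [z₁(K₁−1)+z₂(K₂−1)] / [−(K₁−1)(K₂−1)] = 0.5374/1.0327 = 0.520
  ethyl acetate: x = 0.265, y = 0.713
  n-nonane: x = 0.735, y = 0.287

x_n-nonane (drum 2) = 0.735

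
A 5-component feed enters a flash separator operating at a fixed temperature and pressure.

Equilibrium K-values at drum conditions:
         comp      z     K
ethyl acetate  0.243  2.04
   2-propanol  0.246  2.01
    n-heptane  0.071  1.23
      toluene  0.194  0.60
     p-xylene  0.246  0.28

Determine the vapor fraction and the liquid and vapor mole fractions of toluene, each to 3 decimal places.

Let ψ = V/F and solve Σ zᵢ(Kᵢ−1)/(1+ψ(Kᵢ−1)) = 0.
Feasibility: ΣzᵢKᵢ = 1.263, Σzᵢ/Kᵢ = 1.501 — both > 1, two phases present.
Newton–Raphson from ψ = 0.5:
  ψ = 0.500: g = -0.0278, g' = -0.587 → ψ = 0.453
  ψ = 0.453: g = -0.0004, g' = -0.570 → ψ = 0.452
Converged at ψ = 0.452.
Compositions from xᵢ = zᵢ/(1+ψ(Kᵢ−1)), yᵢ = Kᵢxᵢ:
  ethyl acetate: x = 0.165, y = 0.337
  2-propanol: x = 0.169, y = 0.339
  n-heptane: x = 0.064, y = 0.079
  toluene: x = 0.237, y = 0.142
  p-xylene: x = 0.365, y = 0.102

ψ = 0.452, x_toluene = 0.237, y_toluene = 0.142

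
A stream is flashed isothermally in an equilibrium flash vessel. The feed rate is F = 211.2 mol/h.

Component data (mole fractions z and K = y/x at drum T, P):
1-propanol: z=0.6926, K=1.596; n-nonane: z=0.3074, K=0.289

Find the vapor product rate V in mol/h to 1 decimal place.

V = 96.8 mol/h

Rachford–Rice: g(V/F) = Σ zᵢ(Kᵢ−1)/(1+V/F(Kᵢ−1)) = 0.
Check two-phase: ΣzᵢKᵢ = 1.1942 > 1 and Σzᵢ/Kᵢ = 1.4976 > 1, so g(0) = 0.1942 > 0 and g(1) = -0.4976 < 0.
Binary case is linear: z₁(K₁−1)(1+V/F(K₂−1)) + z₂(K₂−1)(1+V/F(K₁−1)) = 0
⇒ V/F = [z₁(K₁−1)+z₂(K₂−1)] / [−(K₁−1)(K₂−1)] = 0.19423/0.42376 = 0.4583
Then V = V/F·F = 0.4583·211.2 = 96.8 mol/h and L = F − V = 114.4 mol/h.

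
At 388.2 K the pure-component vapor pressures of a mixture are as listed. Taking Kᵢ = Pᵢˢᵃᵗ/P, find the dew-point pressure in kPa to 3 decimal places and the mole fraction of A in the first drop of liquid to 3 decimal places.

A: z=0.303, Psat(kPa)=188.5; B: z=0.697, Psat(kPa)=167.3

At the dew point ψ → 1, so Σzᵢ/Kᵢ = 1 with Kᵢ = Pᵢˢᵃᵗ/P ⇒ 1/P = Σzᵢ/Pᵢˢᵃᵗ.
1/P = 0.303/188.5 + 0.697/167.3 = 0.005774 ⇒ P = 173.202 kPa
xᵢ = zᵢP/Pᵢˢᵃᵗ ⇒ x_A = 0.303·173.202/188.5 = 0.278

Pdew = 173.202 kPa, x_A = 0.278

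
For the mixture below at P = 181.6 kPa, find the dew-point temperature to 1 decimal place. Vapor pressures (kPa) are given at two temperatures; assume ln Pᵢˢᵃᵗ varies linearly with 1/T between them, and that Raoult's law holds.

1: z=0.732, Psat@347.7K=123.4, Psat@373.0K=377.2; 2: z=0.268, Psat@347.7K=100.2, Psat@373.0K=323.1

T = 357.2 K

Dew-point temperature: Σzᵢ·P/Pᵢˢᵃᵗ(T) = 1. Interpolate ln Pᵢˢᵃᵗ = aᵢ + bᵢ/T.
  T = 347.7 K: ΣzᵢP/Pᵢˢᵃᵗ = 1.5630
  T = 373.0 K: ΣzᵢP/Pᵢˢᵃᵗ = 0.5030
  T = 360.4 K: ΣzᵢP/Pᵢˢᵃᵗ = 0.8672
  T = 354.0 K: ΣzᵢP/Pᵢˢᵃᵗ = 1.1608
  T = 357.2 K: ΣzᵢP/Pᵢˢᵃᵗ = 1.0020
  T = 358.8 K: ΣzᵢP/Pᵢˢᵃᵗ = 0.9319
Interpolating between 357.2 K and 358.8 K gives T ≈ 357.2 K.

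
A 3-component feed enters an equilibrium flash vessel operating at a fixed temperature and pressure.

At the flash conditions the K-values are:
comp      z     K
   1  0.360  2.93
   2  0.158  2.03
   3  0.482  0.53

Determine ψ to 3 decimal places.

Newton–Raphson from ψ = 0.5:
  ψ = 0.500: g = 0.1649, g' = -0.602 → ψ = 0.774
  ψ = 0.774: g = 0.0132, g' = -0.531 → ψ = 0.799
Converged at ψ = 0.799.

ψ = 0.799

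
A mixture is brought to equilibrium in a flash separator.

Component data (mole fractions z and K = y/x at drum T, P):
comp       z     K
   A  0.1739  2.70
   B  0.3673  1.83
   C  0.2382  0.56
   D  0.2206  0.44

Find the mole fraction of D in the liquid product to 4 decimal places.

x_D = 0.3452

Rachford–Rice: g(ψ) = Σ zᵢ(Kᵢ−1)/(1+ψ(Kᵢ−1)) = 0.
Feasibility: ΣzᵢKᵢ = 1.3721, Σzᵢ/Kᵢ = 1.1918 — both > 1, two phases present.
Newton–Raphson from ψ = 0.5:
  ψ = 0.5000: g = 0.06930, g' = -0.4825 → ψ = 0.6436
  ψ = 0.6436: g = 0.00050, g' = -0.4810 → ψ = 0.6447
Converged at ψ = 0.6447.
Compositions from xᵢ = zᵢ/(1+ψ(Kᵢ−1)), yᵢ = Kᵢxᵢ:
  A: x = 0.0830, y = 0.2240
  B: x = 0.2393, y = 0.4379
  C: x = 0.3325, y = 0.1862
  D: x = 0.3452, y = 0.1519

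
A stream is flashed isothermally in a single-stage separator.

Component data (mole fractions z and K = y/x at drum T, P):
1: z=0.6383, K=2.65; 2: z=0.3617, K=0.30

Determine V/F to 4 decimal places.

V/F = 0.6926

Material balance + equilibrium reduce to Σ zᵢ(Kᵢ−1)/(1+V/F(Kᵢ−1)) = 0.
g(0) = ΣzᵢKᵢ − 1 = 0.8000 and g(1) = 1 − Σzᵢ/Kᵢ = -0.4465, so a root lies in (0, 1).
Binary case is linear: z₁(K₁−1)(1+V/F(K₂−1)) + z₂(K₂−1)(1+V/F(K₁−1)) = 0
⇒ V/F = [z₁(K₁−1)+z₂(K₂−1)] / [−(K₁−1)(K₂−1)] = 0.80000/1.15500 = 0.6926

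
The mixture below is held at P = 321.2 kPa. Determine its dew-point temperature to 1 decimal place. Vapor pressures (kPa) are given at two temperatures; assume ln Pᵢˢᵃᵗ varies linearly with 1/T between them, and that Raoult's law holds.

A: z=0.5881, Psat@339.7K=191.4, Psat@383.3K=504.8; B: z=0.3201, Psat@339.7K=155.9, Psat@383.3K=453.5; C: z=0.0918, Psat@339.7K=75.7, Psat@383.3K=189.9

T = 369.9 K

Dew-point temperature: Σzᵢ·P/Pᵢˢᵃᵗ(T) = 1. Interpolate ln Pᵢˢᵃᵗ = aᵢ + bᵢ/T.
  T = 339.7 K: ΣzᵢP/Pᵢˢᵃᵗ = 2.0359
  T = 383.3 K: ΣzᵢP/Pᵢˢᵃᵗ = 0.7562
  T = 361.5 K: ΣzᵢP/Pᵢˢᵃᵗ = 1.2038
  T = 372.4 K: ΣzᵢP/Pᵢˢᵃᵗ = 0.9476
  T = 366.9 K: ΣzᵢP/Pᵢˢᵃᵗ = 1.0673
  T = 369.6 K: ΣzᵢP/Pᵢˢᵃᵗ = 1.0063
Interpolating between 369.6 K and 372.4 K gives T ≈ 369.9 K.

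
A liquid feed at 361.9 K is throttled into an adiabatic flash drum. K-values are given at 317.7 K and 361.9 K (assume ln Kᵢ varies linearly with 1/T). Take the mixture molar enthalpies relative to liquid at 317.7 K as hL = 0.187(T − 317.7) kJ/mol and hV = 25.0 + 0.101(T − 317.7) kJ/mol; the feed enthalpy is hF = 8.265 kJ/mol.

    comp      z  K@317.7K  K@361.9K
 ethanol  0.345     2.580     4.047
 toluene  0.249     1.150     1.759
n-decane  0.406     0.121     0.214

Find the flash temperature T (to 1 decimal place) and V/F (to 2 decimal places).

T = 324.8 K, V/F = 0.28

Adiabatic flash: solve Rachford–Rice at each trial T, then check hF = ψ·hV(T) + (1−ψ)·hL(T).
  T = 317.7 K: K = (2.580, 1.150, 0.121), RR gives ψ = 0.218, H_out = 5.454 kJ/mol
  T = 361.9 K: K = (4.047, 1.759, 0.214), RR gives ψ = 0.522, H_out = 19.331 kJ/mol
  T = 339.8 K: K = (3.279, 1.442, 0.164), RR gives ψ = 0.396, H_out = 13.270 kJ/mol
  T = 328.8 K: K = (2.922, 1.293, 0.142), RR gives ψ = 0.317, H_out = 9.700 kJ/mol
  T = 323.2 K: K = (2.747, 1.220, 0.131), RR gives ψ = 0.270, H_out = 7.658 kJ/mol
  T = 326.0 K: K = (2.834, 1.257, 0.136), RR gives ψ = 0.294, H_out = 8.702 kJ/mol
  T = 324.6 K: K = (2.790, 1.238, 0.134), RR gives ψ = 0.283, H_out = 8.186 kJ/mol
Linear interpolation between T = 324.6 (H_out = 8.186) and T = 326.0 (H_out = 8.702) on hF = 8.265 gives T ≈ 324.8 K, at which ψ = 0.28.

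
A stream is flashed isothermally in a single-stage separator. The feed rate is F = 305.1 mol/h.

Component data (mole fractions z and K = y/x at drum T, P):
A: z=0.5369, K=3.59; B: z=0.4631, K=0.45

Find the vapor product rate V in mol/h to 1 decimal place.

Binary case is linear: z₁(K₁−1)(1+V/F(K₂−1)) + z₂(K₂−1)(1+V/F(K₁−1)) = 0
⇒ V/F = [z₁(K₁−1)+z₂(K₂−1)] / [−(K₁−1)(K₂−1)] = 1.13587/1.42450 = 0.7974
Then V = V/F·F = 0.7974·305.1 = 243.3 mol/h and L = F − V = 61.8 mol/h.

V = 243.3 mol/h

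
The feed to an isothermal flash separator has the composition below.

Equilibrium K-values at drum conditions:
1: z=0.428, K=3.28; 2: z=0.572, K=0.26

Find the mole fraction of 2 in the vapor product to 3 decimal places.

Binary case is linear: z₁(K₁−1)(1+ψ(K₂−1)) + z₂(K₂−1)(1+ψ(K₁−1)) = 0
⇒ ψ = [z₁(K₁−1)+z₂(K₂−1)] / [−(K₁−1)(K₂−1)] = 0.5526/1.6872 = 0.328
Compositions from xᵢ = zᵢ/(1+ψ(Kᵢ−1)), yᵢ = Kᵢxᵢ:
  1: x = 0.245, y = 0.804
  2: x = 0.755, y = 0.196

y_2 = 0.196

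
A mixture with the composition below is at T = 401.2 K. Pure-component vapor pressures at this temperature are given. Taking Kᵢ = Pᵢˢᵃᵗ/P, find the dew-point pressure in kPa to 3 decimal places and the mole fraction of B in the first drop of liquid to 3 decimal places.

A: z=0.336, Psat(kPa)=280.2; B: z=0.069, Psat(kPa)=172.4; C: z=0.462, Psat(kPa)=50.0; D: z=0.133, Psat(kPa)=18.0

At the dew point ψ → 1, so Σzᵢ/Kᵢ = 1 with Kᵢ = Pᵢˢᵃᵗ/P ⇒ 1/P = Σzᵢ/Pᵢˢᵃᵗ.
1/P = 0.336/280.2 + 0.069/172.4 + 0.462/50.0 + 0.133/18.0 = 0.018228 ⇒ P = 54.860 kPa
xᵢ = zᵢP/Pᵢˢᵃᵗ ⇒ x_B = 0.069·54.860/172.4 = 0.022

Pdew = 54.860 kPa, x_B = 0.022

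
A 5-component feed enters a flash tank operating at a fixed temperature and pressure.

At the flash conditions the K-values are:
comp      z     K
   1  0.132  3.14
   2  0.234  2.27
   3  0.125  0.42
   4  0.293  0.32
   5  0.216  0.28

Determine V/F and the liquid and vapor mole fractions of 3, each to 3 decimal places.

V/F = 0.138, x_3 = 0.136, y_3 = 0.057

Rachford–Rice: g(V/F) = Σ zᵢ(Kᵢ−1)/(1+V/F(Kᵢ−1)) = 0.
Feasibility: ΣzᵢKᵢ = 1.152, Σzᵢ/Kᵢ = 2.130 — both > 1, two phases present.
Newton iteration, V/F⁰ = 0.32:
  V/F = 0.320: g = -0.1668, g' = -0.878 → V/F = 0.130
  V/F = 0.130: g = 0.0076, g' = -0.997 → V/F = 0.138
Converged at V/F = 0.138.
Compositions from xᵢ = zᵢ/(1+V/F(Kᵢ−1)), yᵢ = Kᵢxᵢ:
  1: x = 0.102, y = 0.320
  2: x = 0.199, y = 0.452
  3: x = 0.136, y = 0.057
  4: x = 0.323, y = 0.103
  5: x = 0.240, y = 0.067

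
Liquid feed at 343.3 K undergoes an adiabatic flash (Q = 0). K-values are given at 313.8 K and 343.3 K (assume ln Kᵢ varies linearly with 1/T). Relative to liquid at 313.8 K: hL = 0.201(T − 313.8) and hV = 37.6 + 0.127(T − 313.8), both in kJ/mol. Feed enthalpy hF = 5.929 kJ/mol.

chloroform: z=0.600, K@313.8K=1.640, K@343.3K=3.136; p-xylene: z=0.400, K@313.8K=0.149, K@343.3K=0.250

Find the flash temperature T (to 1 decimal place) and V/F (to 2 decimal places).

T = 315.6 K, V/F = 0.15

Adiabatic flash: solve Rachford–Rice at each trial T, then check hF = ψ·hV(T) + (1−ψ)·hL(T).
  T = 313.8 K: K = (1.640, 0.149), RR gives ψ = 0.080, H_out = 3.010 kJ/mol
  T = 343.3 K: K = (3.136, 0.250), RR gives ψ = 0.613, H_out = 27.631 kJ/mol
  T = 328.6 K: K = (2.304, 0.195), RR gives ψ = 0.439, H_out = 18.997 kJ/mol
  T = 321.2 K: K = (1.951, 0.171), RR gives ψ = 0.303, H_out = 12.731 kJ/mol
  T = 317.5 K: K = (1.791, 0.160), RR gives ψ = 0.208, H_out = 8.517 kJ/mol
  T = 315.6 K: K = (1.712, 0.154), RR gives ψ = 0.148, H_out = 5.895 kJ/mol
Linear interpolation between T = 315.6 (H_out = 5.895) and T = 317.5 (H_out = 8.517) on hF = 5.929 gives T ≈ 315.6 K, at which ψ = 0.15.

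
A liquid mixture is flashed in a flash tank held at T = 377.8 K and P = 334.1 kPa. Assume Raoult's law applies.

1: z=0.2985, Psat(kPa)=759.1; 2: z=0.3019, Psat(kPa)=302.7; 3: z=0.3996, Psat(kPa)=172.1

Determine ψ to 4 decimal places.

ψ = 0.3501

Raoult's law: Kᵢ = Pᵢˢᵃᵗ/P = Pᵢˢᵃᵗ/334.1.
  K_1 = 759.1/334.1 = 2.272074, K_2 = 302.7/334.1 = 0.906016, K_3 = 172.1/334.1 = 0.515115
Let ψ = V/F and solve Σ zᵢ(Kᵢ−1)/(1+ψ(Kᵢ−1)) = 0.
g(0) = ΣzᵢKᵢ − 1 = 0.1576 and g(1) = 1 − Σzᵢ/Kᵢ = -0.2403, so a root lies in (0, 1).
Newton iteration, ψ⁰ = 0.45:
  ψ = 0.4500: g = -0.03598, g' = -0.3520 → ψ = 0.3478
  ψ = 0.3478: g = 0.00086, g' = -0.3709 → ψ = 0.3501
Converged at ψ = 0.3501.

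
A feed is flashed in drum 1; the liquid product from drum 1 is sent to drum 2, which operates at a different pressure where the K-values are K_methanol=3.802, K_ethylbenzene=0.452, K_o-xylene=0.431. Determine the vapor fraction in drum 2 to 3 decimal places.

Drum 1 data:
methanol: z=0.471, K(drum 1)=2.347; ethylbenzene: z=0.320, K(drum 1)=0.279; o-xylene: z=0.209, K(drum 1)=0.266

V/F (drum 2) = 0.398

Drum 1:
Rachford–Rice: g(ψ₁) = Σ zᵢ(Kᵢ−1)/(1+ψ₁(Kᵢ−1)) = 0.
Check two-phase: ΣzᵢKᵢ = 1.250 > 1 and Σzᵢ/Kᵢ = 2.133 > 1, so g(0) = 0.250 > 0 and g(1) = -1.133 < 0.
Newton iteration, ψ₁⁰ = 0.61:
  ψ₁ = 0.610: g = -0.3414, g' = -1.157 → ψ₁ = 0.315
  ψ₁ = 0.315: g = -0.0525, g' = -0.890 → ψ₁ = 0.256
Converged at ψ₁ = 0.256.
Drum-1 compositions:
  methanol: x = 0.350, y = 0.822
  ethylbenzene: x = 0.392, y = 0.109
  o-xylene: x = 0.257, y = 0.068
Drum-2 feed = drum-1 liquid: z₂ = (0.3503, 0.3924, 0.2573).
Drum 2:
Let ψ₂ = V/F and solve Σ zᵢ(Kᵢ−1)/(1+ψ₂(Kᵢ−1)) = 0.
g(0) = ΣzᵢKᵢ − 1 = 0.620 and g(1) = 1 − Σzᵢ/Kᵢ = -0.557, so a root lies in (0, 1).
Newton–Raphson from ψ₂ = 0.61:
  ψ₂ = 0.610: g = -0.1850, g' = -0.836 → ψ₂ = 0.389
  ψ₂ = 0.389: g = 0.0086, g' = -0.958 → ψ₂ = 0.398
Converged at ψ₂ = 0.398.
  methanol: x = 0.166, y = 0.630
  ethylbenzene: x = 0.502, y = 0.227
  o-xylene: x = 0.333, y = 0.143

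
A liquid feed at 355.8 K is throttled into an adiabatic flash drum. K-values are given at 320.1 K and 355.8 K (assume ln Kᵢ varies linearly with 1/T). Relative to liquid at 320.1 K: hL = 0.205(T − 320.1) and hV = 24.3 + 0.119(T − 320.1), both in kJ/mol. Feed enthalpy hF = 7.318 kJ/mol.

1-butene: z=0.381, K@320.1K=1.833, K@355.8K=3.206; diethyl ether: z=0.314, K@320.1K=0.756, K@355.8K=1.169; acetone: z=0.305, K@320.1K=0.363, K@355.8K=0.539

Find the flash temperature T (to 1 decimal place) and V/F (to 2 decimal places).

T = 324.3 K, V/F = 0.27

Adiabatic flash: solve Rachford–Rice at each trial T, then check hF = ψ·hV(T) + (1−ψ)·hL(T).
  T = 320.1 K: K = (1.833, 0.756, 0.363), RR gives ψ = 0.118, H_out = 2.868 kJ/mol
  T = 355.8 K: K = (3.206, 1.169, 0.539), RR gives ψ = 1.000, H_out = 28.548 kJ/mol
  T = 338.0 K: K = (2.462, 0.952, 0.447), RR gives ψ = 0.665, H_out = 18.812 kJ/mol
  T = 329.1 K: K = (2.135, 0.851, 0.404), RR gives ψ = 0.422, H_out = 11.764 kJ/mol
  T = 324.6 K: K = (1.980, 0.803, 0.383), RR gives ψ = 0.281, H_out = 7.631 kJ/mol
  T = 322.4 K: K = (1.907, 0.780, 0.373), RR gives ψ = 0.204, H_out = 5.398 kJ/mol
Linear interpolation between T = 322.4 (H_out = 5.398) and T = 324.6 (H_out = 7.631) on hF = 7.318 gives T ≈ 324.3 K, at which ψ = 0.27.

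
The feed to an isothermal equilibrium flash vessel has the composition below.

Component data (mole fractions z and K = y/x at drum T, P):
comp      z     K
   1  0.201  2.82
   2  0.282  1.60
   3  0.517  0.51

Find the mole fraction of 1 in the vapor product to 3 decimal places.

Iterate (Newton) starting at ψ = 0.59:
  ψ = 0.590: g = -0.0550, g' = -0.456 → ψ = 0.469
  ψ = 0.469: g = 0.0003, g' = -0.465 → ψ = 0.470
Converged at ψ = 0.470.
Compositions from xᵢ = zᵢ/(1+ψ(Kᵢ−1)), yᵢ = Kᵢxᵢ:
  1: x = 0.108, y = 0.305
  2: x = 0.220, y = 0.352
  3: x = 0.672, y = 0.343

y_1 = 0.305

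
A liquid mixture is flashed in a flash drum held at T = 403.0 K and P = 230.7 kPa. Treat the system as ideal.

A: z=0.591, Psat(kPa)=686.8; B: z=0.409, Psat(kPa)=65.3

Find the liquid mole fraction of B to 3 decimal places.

Raoult's law: Kᵢ = Pᵢˢᵃᵗ/P = Pᵢˢᵃᵗ/230.7.
  K_A = 686.8/230.7 = 2.97703, K_B = 65.3/230.7 = 0.28305
Binary case is linear: z₁(K₁−1)(1+β(K₂−1)) + z₂(K₂−1)(1+β(K₁−1)) = 0
⇒ β = [z₁(K₁−1)+z₂(K₂−1)] / [−(K₁−1)(K₂−1)] = 0.8752/1.4174 = 0.617
Compositions from xᵢ = zᵢ/(1+β(Kᵢ−1)), yᵢ = Kᵢxᵢ:
  A: x = 0.266, y = 0.792
  B: x = 0.734, y = 0.208

x_B = 0.734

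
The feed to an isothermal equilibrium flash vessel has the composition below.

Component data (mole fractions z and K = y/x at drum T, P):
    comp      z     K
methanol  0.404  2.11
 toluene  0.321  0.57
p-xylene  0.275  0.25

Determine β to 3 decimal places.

β = 0.157

Material balance + equilibrium reduce to Σ zᵢ(Kᵢ−1)/(1+β(Kᵢ−1)) = 0.
g(0) = ΣzᵢKᵢ − 1 = 0.104 and g(1) = 1 − Σzᵢ/Kᵢ = -0.855, so a root lies in (0, 1).
Newton–Raphson from β = 0.47:
  β = 0.470: g = -0.1968, g' = -0.677 → β = 0.179
  β = 0.179: g = -0.0139, g' = -0.622 → β = 0.157
Converged at β = 0.157.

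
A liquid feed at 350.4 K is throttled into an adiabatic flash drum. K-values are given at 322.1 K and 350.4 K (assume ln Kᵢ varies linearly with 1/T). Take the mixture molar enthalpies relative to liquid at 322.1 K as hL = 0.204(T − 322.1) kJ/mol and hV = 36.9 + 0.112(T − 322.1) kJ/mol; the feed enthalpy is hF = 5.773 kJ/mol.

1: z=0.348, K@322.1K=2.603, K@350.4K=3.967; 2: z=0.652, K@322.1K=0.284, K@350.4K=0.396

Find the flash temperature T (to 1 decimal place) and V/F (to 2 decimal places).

Adiabatic flash: solve Rachford–Rice at each trial T, then check hF = ψ·hV(T) + (1−ψ)·hL(T).
  T = 322.1 K: K = (2.603, 0.284), RR gives ψ = 0.079, H_out = 2.926 kJ/mol
  T = 350.4 K: K = (3.967, 0.396), RR gives ψ = 0.356, H_out = 17.997 kJ/mol
  T = 336.2 K: K = (3.240, 0.338), RR gives ψ = 0.234, H_out = 11.214 kJ/mol
  T = 329.1 K: K = (2.908, 0.310), RR gives ψ = 0.163, H_out = 7.327 kJ/mol
  T = 325.6 K: K = (2.753, 0.297), RR gives ψ = 0.123, H_out = 5.213 kJ/mol
  T = 327.4 K: K = (2.832, 0.304), RR gives ψ = 0.144, H_out = 6.320 kJ/mol
Linear interpolation between T = 325.6 (H_out = 5.213) and T = 327.4 (H_out = 6.320) on hF = 5.773 gives T ≈ 326.5 K, at which ψ = 0.13.

T = 326.5 K, V/F = 0.13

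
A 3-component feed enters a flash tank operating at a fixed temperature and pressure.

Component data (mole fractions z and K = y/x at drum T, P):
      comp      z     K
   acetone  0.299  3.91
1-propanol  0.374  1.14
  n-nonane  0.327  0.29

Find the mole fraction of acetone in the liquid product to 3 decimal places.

x_acetone = 0.115

Rachford–Rice: g(V/F) = Σ zᵢ(Kᵢ−1)/(1+V/F(Kᵢ−1)) = 0.
g(0) = ΣzᵢKᵢ − 1 = 0.690 and g(1) = 1 − Σzᵢ/Kᵢ = -0.532, so a root lies in (0, 1).
Newton–Raphson from V/F = 0.5:
  V/F = 0.500: g = 0.0434, g' = -0.823 → V/F = 0.553
Converged at V/F = 0.553.
Compositions from xᵢ = zᵢ/(1+V/F(Kᵢ−1)), yᵢ = Kᵢxᵢ:
  acetone: x = 0.115, y = 0.448
  1-propanol: x = 0.347, y = 0.396
  n-nonane: x = 0.538, y = 0.156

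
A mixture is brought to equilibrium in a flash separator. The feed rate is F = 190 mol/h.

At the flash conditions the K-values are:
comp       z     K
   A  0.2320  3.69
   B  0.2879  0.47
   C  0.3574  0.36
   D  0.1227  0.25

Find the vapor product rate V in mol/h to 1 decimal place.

Material balance + equilibrium reduce to Σ zᵢ(Kᵢ−1)/(1+β(Kᵢ−1)) = 0.
Check two-phase: ΣzᵢKᵢ = 1.1507 > 1 and Σzᵢ/Kᵢ = 2.1590 > 1, so g(0) = 0.1507 > 0 and g(1) = -1.1590 < 0.
Newton iteration, β⁰ = 0.5:
  β = 0.5000: g = -0.42509, g' = -0.9483 → β = 0.0517
  β = 0.0517: g = 0.05866, g' = -1.6105 → β = 0.0881
  β = 0.0881: g = 0.00345, g' = -1.4295 → β = 0.0906
Converged at β = 0.0906.
Then V = β·F = 0.0906·190 = 17.2 mol/h and L = F − V = 172.8 mol/h.

V = 17.2 mol/h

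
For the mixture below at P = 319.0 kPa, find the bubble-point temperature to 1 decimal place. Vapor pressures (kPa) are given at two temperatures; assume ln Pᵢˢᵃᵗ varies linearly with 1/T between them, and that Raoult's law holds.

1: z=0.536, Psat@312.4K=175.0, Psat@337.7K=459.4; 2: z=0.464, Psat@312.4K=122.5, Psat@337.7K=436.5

Bubble-point temperature: ΣzᵢPᵢˢᵃᵗ(T) = P. Interpolate ln Pᵢˢᵃᵗ = aᵢ + bᵢ/T.
  T = 312.4 K: ΣzᵢPᵢˢᵃᵗ = 150.64 kPa
  T = 337.7 K: ΣzᵢPᵢˢᵃᵗ = 448.77 kPa
  T = 325.0 K: ΣzᵢPᵢˢᵃᵗ = 264.27 kPa
  T = 331.4 K: ΣzᵢPᵢˢᵃᵗ = 346.62 kPa
  T = 328.2 K: ΣzᵢPᵢˢᵃᵗ = 303.00 kPa
  T = 329.8 K: ΣzᵢPᵢˢᵃᵗ = 324.17 kPa
Interpolating between 328.2 K and 329.8 K gives T ≈ 329.4 K.

T = 329.4 K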